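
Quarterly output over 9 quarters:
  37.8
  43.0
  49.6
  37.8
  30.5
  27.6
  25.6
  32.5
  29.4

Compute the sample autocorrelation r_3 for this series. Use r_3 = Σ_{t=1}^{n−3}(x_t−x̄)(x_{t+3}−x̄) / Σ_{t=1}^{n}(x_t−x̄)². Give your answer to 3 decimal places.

Mean x̄ = (37.8 + 43.0 + 49.6 + 37.8 + 30.5 + 27.6 + 25.6 + 32.5 + 29.4)/9 = 34.8667
Σ(x_t−x̄)(x_{t+3}−x̄) = (8.6044) + (-35.5156) + (-107.0622) + (-27.1822) + (10.3344) + (39.7244) = -111.0967
Denominator Σ(x_t−x̄)² = 493.6600
r_3 = -111.0967 / 493.6600 = -0.225

-0.225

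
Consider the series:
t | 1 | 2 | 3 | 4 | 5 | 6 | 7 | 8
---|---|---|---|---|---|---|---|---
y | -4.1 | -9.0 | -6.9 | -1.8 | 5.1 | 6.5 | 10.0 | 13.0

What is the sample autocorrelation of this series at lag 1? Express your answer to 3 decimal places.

Mean ȳ = (-4.1 − 9.0 − 6.9 − 1.8 + 5.1 + 6.5 + 10.0 + 13.0)/8 = 1.6000
Deviations from mean: -5.7000, -10.6000, -8.5000, -3.4000, 3.5000, 4.9000, 8.4000, 11.4000
Numerator Σ_{t=1}^{7}(y_t−ȳ)(y_{t+1}−ȳ) = 321.5900
Denominator Σ(y_t−ȳ)² = 465.4400
r_1 = 321.5900 / 465.4400 = 0.691

0.691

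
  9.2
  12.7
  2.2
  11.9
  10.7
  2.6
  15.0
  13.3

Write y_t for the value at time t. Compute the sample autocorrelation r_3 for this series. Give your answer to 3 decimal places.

Mean ȳ = (9.2 + 12.7 + 2.2 + 11.9 + 10.7 + 2.6 + 15.0 + 13.3)/8 = 9.7000
Deviations from mean: -0.5000, 3.0000, -7.5000, 2.2000, 1.0000, -7.1000, 5.3000, 3.6000
Numerator Σ_{t=1}^{5}(y_t−ȳ)(y_{t+3}−ȳ) = 70.4100
Denominator Σ(y_t−ȳ)² = 162.8000
r_3 = 70.4100 / 162.8000 = 0.432

0.432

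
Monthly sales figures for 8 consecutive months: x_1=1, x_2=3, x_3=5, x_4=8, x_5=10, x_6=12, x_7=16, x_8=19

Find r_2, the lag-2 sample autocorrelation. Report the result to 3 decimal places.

Mean x̄ = (1 + 3 + 5 + 8 + 10 + 12 + 16 + 19)/8 = 9.2500
Numerator Σ_{t=1}^{6}(x_t−x̄)(x_{t+2}−x̄) = 68.1250
Denominator Σ(x_t−x̄)² = 275.5000
r_2 = 68.1250 / 275.5000 = 0.247

0.247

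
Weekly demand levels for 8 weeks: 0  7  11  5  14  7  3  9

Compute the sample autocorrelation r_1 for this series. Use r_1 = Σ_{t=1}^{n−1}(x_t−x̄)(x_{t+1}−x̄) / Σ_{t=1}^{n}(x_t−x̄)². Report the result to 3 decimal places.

Mean x̄ = (0 + 7 + 11 + 5 + 14 + 7 + 3 + 9)/8 = 7.0000
Deviations from mean: -7.0000, 0.0000, 4.0000, -2.0000, 7.0000, 0.0000, -4.0000, 2.0000
Σ(x_t−x̄)(x_{t+1}−x̄) = (0.0000) + (0.0000) + (-8.0000) + (-14.0000) + (0.0000) + (0.0000) + (-8.0000) = -30.0000
Denominator Σ(x_t−x̄)² = 138.0000
r_1 = -30.0000 / 138.0000 = -0.217

-0.217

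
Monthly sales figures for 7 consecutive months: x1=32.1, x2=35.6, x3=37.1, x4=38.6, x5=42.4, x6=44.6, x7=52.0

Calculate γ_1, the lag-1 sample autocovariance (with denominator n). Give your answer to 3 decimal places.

Mean x̄ = (32.1 + 35.6 + 37.1 + 38.6 + 42.4 + 44.6 + 52.0)/7 = 40.3429
Σ_{t=1}^{6}(x_t−x̄)(x_{t+1}−x̄) = 114.9253
γ_1 = 114.9253 / 7 = 16.418

16.418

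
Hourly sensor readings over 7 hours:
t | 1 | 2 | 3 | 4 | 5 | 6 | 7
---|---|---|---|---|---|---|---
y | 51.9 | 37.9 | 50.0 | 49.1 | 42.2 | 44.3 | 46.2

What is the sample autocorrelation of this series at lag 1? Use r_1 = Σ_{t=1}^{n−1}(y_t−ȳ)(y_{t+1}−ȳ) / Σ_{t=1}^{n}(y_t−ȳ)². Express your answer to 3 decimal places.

Mean ȳ = (51.9 + 37.9 + 50.0 + 49.1 + 42.2 + 44.3 + 46.2)/7 = 45.9429
Deviations from mean: 5.9571, -8.0429, 4.0571, 3.1571, -3.7429, -1.6429, 0.2571
Σ(y_t−ȳ)(y_{t+1}−ȳ) = (-47.9124) + (-32.6310) + (12.8090) + (-11.8167) + (6.1490) + (-0.4224) = -73.8247
Denominator Σ(y_t−ȳ)² = 143.3771
r_1 = -73.8247 / 143.3771 = -0.515

-0.515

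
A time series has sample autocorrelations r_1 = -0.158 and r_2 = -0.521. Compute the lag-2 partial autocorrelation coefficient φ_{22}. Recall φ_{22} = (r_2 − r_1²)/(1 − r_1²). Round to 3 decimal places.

φ_{22} = (r_2 − r_1²) / (1 − r_1²)
r_1² = (-0.158)² = 0.024964
Numerator = -0.521 − 0.0250 = -0.5460; denominator = 1 − 0.0250 = 0.9750
φ_{22} = -0.5460 / 0.9750 = -0.560

-0.560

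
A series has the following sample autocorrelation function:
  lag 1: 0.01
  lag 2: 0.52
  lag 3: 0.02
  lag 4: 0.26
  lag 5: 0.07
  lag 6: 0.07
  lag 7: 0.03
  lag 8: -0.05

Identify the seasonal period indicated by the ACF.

2

The largest autocorrelation is r_2 = 0.52, with a weaker echo at lag 4 (0.26); the remaining lags stay at or below 0.07.
The dominant spike at lag 2 indicates a seasonal period of 2.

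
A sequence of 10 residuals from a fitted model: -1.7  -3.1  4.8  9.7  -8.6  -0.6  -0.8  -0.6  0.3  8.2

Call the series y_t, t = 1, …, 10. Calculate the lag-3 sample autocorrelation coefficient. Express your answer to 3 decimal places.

Mean ȳ = (-1.7 − 3.1 + 4.8 + 9.7 − 8.6 − 0.6 − 0.8 − 0.6 + 0.3 + 8.2)/10 = 0.7600
Σ(y_t−ȳ)(y_{t+3}−ȳ) = (-21.9924) + (36.1296) + (-5.4944) + (-13.9464) + (12.7296) + (0.6256) + (-11.6064) = -3.5548
Denominator Σ(y_t−ȳ)² = 266.5040
r_3 = -3.5548 / 266.5040 = -0.013

-0.013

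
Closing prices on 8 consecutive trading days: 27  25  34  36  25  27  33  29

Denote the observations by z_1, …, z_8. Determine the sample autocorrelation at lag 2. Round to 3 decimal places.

-0.715

Mean z̄ = (27 + 25 + 34 + 36 + 25 + 27 + 33 + 29)/8 = 29.5000
Deviations from mean: -2.5000, -4.5000, 4.5000, 6.5000, -4.5000, -2.5000, 3.5000, -0.5000
Numerator Σ_{t=1}^{6}(z_t−z̄)(z_{t+2}−z̄) = -91.5000
Denominator Σ(z_t−z̄)² = 128.0000
r_2 = -91.5000 / 128.0000 = -0.715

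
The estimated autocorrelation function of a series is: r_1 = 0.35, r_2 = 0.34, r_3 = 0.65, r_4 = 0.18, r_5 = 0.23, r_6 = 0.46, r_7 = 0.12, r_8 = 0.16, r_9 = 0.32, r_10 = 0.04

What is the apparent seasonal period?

3

The largest autocorrelation is r_3 = 0.65, with a weaker echo at lag 6 (0.46); the remaining lags stay at or below 0.35. The elevated value at lag 1 (0.35), dropping to 0.34 at lag 2, reflects decaying short-term dependence rather than seasonality.
The dominant spike at lag 3 indicates a seasonal period of 3.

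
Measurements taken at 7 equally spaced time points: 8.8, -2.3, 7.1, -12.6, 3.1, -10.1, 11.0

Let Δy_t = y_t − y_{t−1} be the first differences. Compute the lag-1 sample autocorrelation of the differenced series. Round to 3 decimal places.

-0.739

First differences Δy: -11.1, 9.4, -19.7, 15.7, -13.2, 21.1
Mean of differences = 0.3667
Numerator Σ(Δy_t−Δȳ)(Δy_{t+1}−Δȳ) = -1081.8444
Denominator Σ(Δy_t−Δȳ)² = 1464.7933
r_1(Δy) = -1081.8444 / 1464.7933 = -0.739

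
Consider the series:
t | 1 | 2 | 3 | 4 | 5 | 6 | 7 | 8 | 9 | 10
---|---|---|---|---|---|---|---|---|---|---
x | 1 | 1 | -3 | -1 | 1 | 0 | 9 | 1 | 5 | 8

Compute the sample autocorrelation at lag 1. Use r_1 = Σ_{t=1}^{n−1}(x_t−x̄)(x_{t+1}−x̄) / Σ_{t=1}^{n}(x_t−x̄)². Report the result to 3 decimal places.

0.152

Mean x̄ = (1 + 1 − 3 − 1 + 1 + 0 + 9 + 1 + 5 + 8)/10 = 2.2000
Numerator Σ_{t=1}^{9}(x_t−x̄)(x_{t+1}−x̄) = 20.5600
Denominator Σ(x_t−x̄)² = 135.6000
r_1 = 20.5600 / 135.6000 = 0.152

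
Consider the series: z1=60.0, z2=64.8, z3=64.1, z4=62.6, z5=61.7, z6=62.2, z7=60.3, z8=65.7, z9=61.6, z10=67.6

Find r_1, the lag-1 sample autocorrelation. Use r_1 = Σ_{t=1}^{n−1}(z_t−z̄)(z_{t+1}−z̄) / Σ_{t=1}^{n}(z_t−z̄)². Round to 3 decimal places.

Mean z̄ = (60.0 + 64.8 + 64.1 + 62.6 + 61.7 + 62.2 + 60.3 + 65.7 + 61.6 + 67.6)/10 = 63.0600
Numerator Σ_{t=1}^{9}(z_t−z̄)(z_{t+1}−z̄) = -17.5936
Denominator Σ(z_t−z̄)² = 53.6040
r_1 = -17.5936 / 53.6040 = -0.328

-0.328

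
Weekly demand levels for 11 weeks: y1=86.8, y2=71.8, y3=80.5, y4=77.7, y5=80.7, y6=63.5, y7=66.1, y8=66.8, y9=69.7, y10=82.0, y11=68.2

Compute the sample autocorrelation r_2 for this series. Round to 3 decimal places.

Mean ȳ = (86.8 + 71.8 + 80.5 + 77.7 + 80.7 + 63.5 + 66.1 + 66.8 + 69.7 + 82.0 + 68.2)/11 = 73.9818
Numerator Σ_{t=1}^{9}(y_t−ȳ)(y_{t+2}−ȳ) = 103.5030
Denominator Σ(y_t−ȳ)² = 610.1364
r_2 = 103.5030 / 610.1364 = 0.170

0.170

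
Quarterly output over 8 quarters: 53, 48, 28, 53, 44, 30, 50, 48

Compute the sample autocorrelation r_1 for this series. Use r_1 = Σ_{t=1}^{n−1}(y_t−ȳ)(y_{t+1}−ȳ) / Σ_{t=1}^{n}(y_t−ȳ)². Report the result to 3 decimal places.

Mean ȳ = (53 + 48 + 28 + 53 + 44 + 30 + 50 + 48)/8 = 44.2500
Deviations from mean: 8.7500, 3.7500, -16.2500, 8.7500, -0.2500, -14.2500, 5.7500, 3.7500
Σ(y_t−ȳ)(y_{t+1}−ȳ) = (32.8125) + (-60.9375) + (-142.1875) + (-2.1875) + (3.5625) + (-81.9375) + (21.5625) = -229.3125
Denominator Σ(y_t−ȳ)² = 681.5000
r_1 = -229.3125 / 681.5000 = -0.336

-0.336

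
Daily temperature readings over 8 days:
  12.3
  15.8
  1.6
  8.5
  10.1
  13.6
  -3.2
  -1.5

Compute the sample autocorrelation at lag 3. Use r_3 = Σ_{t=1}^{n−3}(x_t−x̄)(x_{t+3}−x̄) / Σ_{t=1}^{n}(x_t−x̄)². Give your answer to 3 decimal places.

Mean x̄ = (12.3 + 15.8 + 1.6 + 8.5 + 10.1 + 13.6 − 3.2 − 1.5)/8 = 7.1500
Deviations from mean: 5.1500, 8.6500, -5.5500, 1.3500, 2.9500, 6.4500, -10.3500, -8.6500
Σ(x_t−x̄)(x_{t+3}−x̄) = (6.9525) + (25.5175) + (-35.7975) + (-13.9725) + (-25.5175) = -42.8175
Denominator Σ(x_t−x̄)² = 366.2200
r_3 = -42.8175 / 366.2200 = -0.117

-0.117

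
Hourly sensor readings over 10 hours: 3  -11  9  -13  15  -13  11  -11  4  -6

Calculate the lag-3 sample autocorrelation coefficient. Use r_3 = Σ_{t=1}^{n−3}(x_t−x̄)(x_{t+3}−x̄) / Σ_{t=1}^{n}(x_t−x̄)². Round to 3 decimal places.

-0.713

Mean x̄ = (3 − 11 + 9 − 13 + 15 − 13 + 11 − 11 + 4 − 6)/10 = -1.2000
Σ(x_t−x̄)(x_{t+3}−x̄) = (-49.5600) + (-158.7600) + (-120.3600) + (-143.9600) + (-158.7600) + (-61.3600) + (-58.5600) = -751.3200
Denominator Σ(x_t−x̄)² = 1053.6000
r_3 = -751.3200 / 1053.6000 = -0.713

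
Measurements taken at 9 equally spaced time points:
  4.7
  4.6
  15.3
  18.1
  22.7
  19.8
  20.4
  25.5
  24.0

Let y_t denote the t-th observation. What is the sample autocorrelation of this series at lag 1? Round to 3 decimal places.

Mean ȳ = (4.7 + 4.6 + 15.3 + 18.1 + 22.7 + 19.8 + 20.4 + 25.5 + 24.0)/9 = 17.2333
Numerator Σ_{t=1}^{8}(y_t−ȳ)(y_{t+1}−ȳ) = 290.0989
Denominator Σ(y_t−ȳ)² = 481.8000
r_1 = 290.0989 / 481.8000 = 0.602

0.602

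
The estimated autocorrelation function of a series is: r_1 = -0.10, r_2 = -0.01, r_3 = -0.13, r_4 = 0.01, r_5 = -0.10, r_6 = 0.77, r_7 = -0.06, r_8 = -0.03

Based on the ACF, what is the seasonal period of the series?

6

The largest autocorrelation is r_6 = 0.77; the remaining lags stay at or below 0.01.
The dominant spike at lag 6 indicates a seasonal period of 6.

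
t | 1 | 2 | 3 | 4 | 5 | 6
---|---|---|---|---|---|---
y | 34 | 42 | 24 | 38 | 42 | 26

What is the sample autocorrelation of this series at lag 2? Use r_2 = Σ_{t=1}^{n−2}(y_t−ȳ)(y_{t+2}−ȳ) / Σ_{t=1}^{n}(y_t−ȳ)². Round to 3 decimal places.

Mean ȳ = (34 + 42 + 24 + 38 + 42 + 26)/6 = 34.3333
Deviations from mean: -0.3333, 7.6667, -10.3333, 3.6667, 7.6667, -8.3333
Numerator Σ_{t=1}^{4}(y_t−ȳ)(y_{t+2}−ȳ) = -78.2222
Denominator Σ(y_t−ȳ)² = 307.3333
r_2 = -78.2222 / 307.3333 = -0.255

-0.255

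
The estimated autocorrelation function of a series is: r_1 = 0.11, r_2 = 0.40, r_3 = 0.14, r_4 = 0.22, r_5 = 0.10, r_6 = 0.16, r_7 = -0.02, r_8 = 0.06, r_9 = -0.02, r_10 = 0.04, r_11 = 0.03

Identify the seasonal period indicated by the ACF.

2

The largest autocorrelation is r_2 = 0.40, with weaker echoes at lags 4 (0.22) and 6 (0.16); the remaining lags stay at or below 0.14.
The dominant spike at lag 2 indicates a seasonal period of 2.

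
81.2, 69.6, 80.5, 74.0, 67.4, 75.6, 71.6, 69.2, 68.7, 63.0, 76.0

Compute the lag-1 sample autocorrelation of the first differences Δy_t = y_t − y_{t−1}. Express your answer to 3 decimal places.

First differences Δy: -11.6, 10.9, -6.5, -6.6, 8.2, -4.0, -2.4, -0.5, -5.7, 13.0
Mean of differences = -0.5200
Numerator Σ(Δy_t−Δȳ)(Δy_{t+1}−Δȳ) = -305.4624
Denominator Σ(Δy_t−Δȳ)² = 627.2160
r_1(Δy) = -305.4624 / 627.2160 = -0.487

-0.487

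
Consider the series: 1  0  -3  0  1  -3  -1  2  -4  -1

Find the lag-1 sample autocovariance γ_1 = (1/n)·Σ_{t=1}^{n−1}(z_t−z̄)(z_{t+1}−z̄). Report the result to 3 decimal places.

-1.304

Mean z̄ = (1 + 0 − 3 + 0 + 1 − 3 − 1 + 2 − 4 − 1)/10 = -0.8000
Σ_{t=1}^{9}(z_t−z̄)(z_{t+1}−z̄) = -13.0400
γ_1 = -13.0400 / 10 = -1.304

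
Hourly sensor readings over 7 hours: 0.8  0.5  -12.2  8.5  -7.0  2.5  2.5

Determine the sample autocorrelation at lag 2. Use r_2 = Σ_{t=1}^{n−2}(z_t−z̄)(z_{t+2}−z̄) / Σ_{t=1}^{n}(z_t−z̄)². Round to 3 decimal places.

0.271

Mean z̄ = (0.8 + 0.5 − 12.2 + 8.5 − 7.0 + 2.5 + 2.5)/7 = -0.6286
Σ(z_t−z̄)(z_{t+2}−z̄) = (-16.5306) + (10.3022) + (73.7265) + (28.5594) + (-19.9335) = 76.1241
Denominator Σ(z_t−z̄)² = 280.7143
r_2 = 76.1241 / 280.7143 = 0.271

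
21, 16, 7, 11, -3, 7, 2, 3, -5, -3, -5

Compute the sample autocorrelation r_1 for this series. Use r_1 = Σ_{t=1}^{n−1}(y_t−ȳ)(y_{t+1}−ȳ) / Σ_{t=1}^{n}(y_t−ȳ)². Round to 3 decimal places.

Mean ȳ = (21 + 16 + 7 + 11 − 3 + 7 + 2 + 3 − 5 − 3 − 5)/11 = 4.6364
Numerator Σ_{t=1}^{10}(y_t−ȳ)(y_{t+1}−ȳ) = 322.2314
Denominator Σ(y_t−ȳ)² = 760.5455
r_1 = 322.2314 / 760.5455 = 0.424

0.424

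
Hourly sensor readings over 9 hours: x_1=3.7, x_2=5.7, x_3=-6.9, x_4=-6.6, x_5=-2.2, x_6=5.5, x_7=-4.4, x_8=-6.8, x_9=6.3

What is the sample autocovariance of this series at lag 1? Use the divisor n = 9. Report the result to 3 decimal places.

Mean x̄ = (3.7 + 5.7 − 6.9 − 6.6 − 2.2 + 5.5 − 4.4 − 6.8 + 6.3)/9 = -0.6333
Σ_{t=1}^{8}(x_t−x̄)(x_{t+1}−x̄) = -17.7444
γ_1 = -17.7444 / 9 = -1.972

-1.972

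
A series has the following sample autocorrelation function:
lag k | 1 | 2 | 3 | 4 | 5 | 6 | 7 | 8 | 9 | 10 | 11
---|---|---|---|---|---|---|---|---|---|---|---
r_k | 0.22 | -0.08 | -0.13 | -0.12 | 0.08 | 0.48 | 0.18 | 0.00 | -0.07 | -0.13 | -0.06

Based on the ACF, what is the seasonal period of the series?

The largest autocorrelation is r_6 = 0.48; the remaining lags stay at or below 0.22.
The dominant spike at lag 6 indicates a seasonal period of 6.

6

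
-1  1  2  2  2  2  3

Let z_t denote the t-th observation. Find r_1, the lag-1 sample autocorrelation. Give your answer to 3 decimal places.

0.246

Mean z̄ = (-1 + 1 + 2 + 2 + 2 + 2 + 3)/7 = 1.5714
Deviations from mean: -2.5714, -0.5714, 0.4286, 0.4286, 0.4286, 0.4286, 1.4286
Numerator Σ_{t=1}^{6}(z_t−z̄)(z_{t+1}−z̄) = 2.3878
Denominator Σ(z_t−z̄)² = 9.7143
r_1 = 2.3878 / 9.7143 = 0.246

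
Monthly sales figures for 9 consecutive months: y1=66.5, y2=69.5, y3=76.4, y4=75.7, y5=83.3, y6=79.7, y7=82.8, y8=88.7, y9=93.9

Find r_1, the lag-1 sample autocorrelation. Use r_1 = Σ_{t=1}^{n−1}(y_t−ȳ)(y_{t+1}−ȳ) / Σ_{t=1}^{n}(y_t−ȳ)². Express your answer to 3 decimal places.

0.529

Mean ȳ = (66.5 + 69.5 + 76.4 + 75.7 + 83.3 + 79.7 + 82.8 + 88.7 + 93.9)/9 = 79.6111
Numerator Σ_{t=1}^{8}(y_t−ȳ)(y_{t+1}−ȳ) = 322.6321
Denominator Σ(y_t−ȳ)² = 610.3089
r_1 = 322.6321 / 610.3089 = 0.529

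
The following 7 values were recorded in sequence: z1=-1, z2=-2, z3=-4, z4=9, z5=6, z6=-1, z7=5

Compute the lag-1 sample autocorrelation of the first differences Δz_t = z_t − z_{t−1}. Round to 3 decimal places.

First differences Δz: -1, -2, 13, -3, -7, 6
Mean of differences = 1.0000
Numerator Σ(Δz_t−Δz̄)(Δz_{t+1}−Δz̄) = -86.0000
Denominator Σ(Δz_t−Δz̄)² = 262.0000
r_1(Δz) = -86.0000 / 262.0000 = -0.328

-0.328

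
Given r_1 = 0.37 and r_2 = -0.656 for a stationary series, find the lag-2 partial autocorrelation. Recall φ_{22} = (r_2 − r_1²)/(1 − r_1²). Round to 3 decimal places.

-0.919

φ_{22} = (r_2 − r_1²) / (1 − r_1²)
r_1² = (0.37)² = 0.1369
Numerator = -0.656 − 0.1369 = -0.7929; denominator = 1 − 0.1369 = 0.8631
φ_{22} = -0.7929 / 0.8631 = -0.919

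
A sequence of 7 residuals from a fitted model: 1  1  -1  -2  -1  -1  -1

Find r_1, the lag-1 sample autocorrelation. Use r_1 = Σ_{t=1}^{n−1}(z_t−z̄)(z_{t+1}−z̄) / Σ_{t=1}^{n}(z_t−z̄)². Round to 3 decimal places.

0.439

Mean z̄ = (1 + 1 − 1 − 2 − 1 − 1 − 1)/7 = -0.5714
Deviations from mean: 1.5714, 1.5714, -0.4286, -1.4286, -0.4286, -0.4286, -0.4286
Σ(z_t−z̄)(z_{t+1}−z̄) = (2.4694) + (-0.6735) + (0.6122) + (0.6122) + (0.1837) + (0.1837) = 3.3878
Denominator Σ(z_t−z̄)² = 7.7143
r_1 = 3.3878 / 7.7143 = 0.439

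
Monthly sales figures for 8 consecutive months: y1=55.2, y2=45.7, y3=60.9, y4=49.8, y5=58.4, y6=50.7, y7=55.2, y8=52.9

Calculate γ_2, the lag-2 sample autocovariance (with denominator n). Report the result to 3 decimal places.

12.184

Mean ȳ = (55.2 + 45.7 + 60.9 + 49.8 + 58.4 + 50.7 + 55.2 + 52.9)/8 = 53.6000
Deviations: 1.6000, -7.9000, 7.3000, -3.8000, 4.8000, -2.9000, 1.6000, -0.7000
Σ_{t=1}^{6}(y_t−ȳ)(y_{t+2}−ȳ) = 97.4700
γ_2 = 97.4700 / 8 = 12.184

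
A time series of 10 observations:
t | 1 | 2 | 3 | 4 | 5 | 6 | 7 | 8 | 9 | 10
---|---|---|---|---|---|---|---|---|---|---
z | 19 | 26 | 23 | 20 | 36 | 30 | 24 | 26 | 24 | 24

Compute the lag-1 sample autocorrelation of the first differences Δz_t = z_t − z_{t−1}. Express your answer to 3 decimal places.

First differences Δz: 7, -3, -3, 16, -6, -6, 2, -2, 0
Mean of differences = 0.5556
Numerator Σ(Δz_t−Δz̄)(Δz_{t+1}−Δz̄) = -135.1975
Denominator Σ(Δz_t−Δz̄)² = 400.2222
r_1(Δz) = -135.1975 / 400.2222 = -0.338

-0.338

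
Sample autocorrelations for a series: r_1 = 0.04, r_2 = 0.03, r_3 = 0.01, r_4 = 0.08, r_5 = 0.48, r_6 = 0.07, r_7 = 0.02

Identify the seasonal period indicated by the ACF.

The largest autocorrelation is r_5 = 0.48; the remaining lags stay at or below 0.08.
The dominant spike at lag 5 indicates a seasonal period of 5.

5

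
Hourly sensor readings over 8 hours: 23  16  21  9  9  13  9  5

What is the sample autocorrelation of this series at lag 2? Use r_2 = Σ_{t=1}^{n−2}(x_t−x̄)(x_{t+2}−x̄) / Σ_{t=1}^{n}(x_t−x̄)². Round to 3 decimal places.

0.182

Mean x̄ = (23 + 16 + 21 + 9 + 9 + 13 + 9 + 5)/8 = 13.1250
Deviations from mean: 9.8750, 2.8750, 7.8750, -4.1250, -4.1250, -0.1250, -4.1250, -8.1250
Σ(x_t−x̄)(x_{t+2}−x̄) = (77.7656) + (-11.8594) + (-32.4844) + (0.5156) + (17.0156) + (1.0156) = 51.9688
Denominator Σ(x_t−x̄)² = 284.8750
r_2 = 51.9688 / 284.8750 = 0.182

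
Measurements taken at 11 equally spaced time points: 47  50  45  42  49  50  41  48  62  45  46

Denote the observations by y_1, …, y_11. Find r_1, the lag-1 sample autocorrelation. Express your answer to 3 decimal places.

Mean ȳ = (47 + 50 + 45 + 42 + 49 + 50 + 41 + 48 + 62 + 45 + 46)/11 = 47.7273
Numerator Σ_{t=1}^{10}(y_t−ȳ)(y_{t+1}−ȳ) = -44.0744
Denominator Σ(y_t−ȳ)² = 312.1818
r_1 = -44.0744 / 312.1818 = -0.141

-0.141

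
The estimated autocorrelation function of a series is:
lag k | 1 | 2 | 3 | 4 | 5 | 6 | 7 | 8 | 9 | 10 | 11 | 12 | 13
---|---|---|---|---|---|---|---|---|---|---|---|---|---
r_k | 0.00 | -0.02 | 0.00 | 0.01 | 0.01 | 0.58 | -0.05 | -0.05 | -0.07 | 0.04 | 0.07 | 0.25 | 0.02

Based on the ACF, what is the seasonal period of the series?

The largest autocorrelation is r_6 = 0.58, with a weaker echo at lag 12 (0.25); the remaining lags stay at or below 0.07.
The dominant spike at lag 6 indicates a seasonal period of 6.

6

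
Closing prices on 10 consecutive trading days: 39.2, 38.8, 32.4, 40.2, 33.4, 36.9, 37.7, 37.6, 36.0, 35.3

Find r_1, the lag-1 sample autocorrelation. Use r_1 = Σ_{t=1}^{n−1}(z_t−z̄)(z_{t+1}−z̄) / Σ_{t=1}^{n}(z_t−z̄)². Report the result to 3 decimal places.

-0.523

Mean z̄ = (39.2 + 38.8 + 32.4 + 40.2 + 33.4 + 36.9 + 37.7 + 37.6 + 36.0 + 35.3)/10 = 36.7500
Numerator Σ_{t=1}^{9}(z_t−z̄)(z_{t+1}−z̄) = -29.5625
Denominator Σ(z_t−z̄)² = 56.5650
r_1 = -29.5625 / 56.5650 = -0.523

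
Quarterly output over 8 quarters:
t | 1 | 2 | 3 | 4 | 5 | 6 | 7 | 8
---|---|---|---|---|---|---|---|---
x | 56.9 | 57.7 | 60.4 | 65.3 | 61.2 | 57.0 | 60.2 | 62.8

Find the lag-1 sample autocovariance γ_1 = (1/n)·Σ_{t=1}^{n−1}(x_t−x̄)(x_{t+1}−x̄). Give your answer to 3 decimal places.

1.335

Mean x̄ = (56.9 + 57.7 + 60.4 + 65.3 + 61.2 + 57.0 + 60.2 + 62.8)/8 = 60.1875
Deviations: -3.2875, -2.4875, 0.2125, 5.1125, 1.0125, -3.1875, 0.0125, 2.6125
Σ_{t=1}^{7}(x_t−x̄)(x_{t+1}−x̄) = 10.6773
γ_1 = 10.6773 / 8 = 1.335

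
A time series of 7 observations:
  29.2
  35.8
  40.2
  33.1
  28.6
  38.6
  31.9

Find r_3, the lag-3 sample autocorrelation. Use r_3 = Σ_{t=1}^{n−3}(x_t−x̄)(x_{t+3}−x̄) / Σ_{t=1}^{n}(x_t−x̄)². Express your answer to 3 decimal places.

Mean x̄ = (29.2 + 35.8 + 40.2 + 33.1 + 28.6 + 38.6 + 31.9)/7 = 33.9143
Deviations from mean: -4.7143, 1.8857, 6.2857, -0.8143, -5.3143, 4.6857, -2.0143
Numerator Σ_{t=1}^{4}(x_t−x̄)(x_{t+3}−x̄) = 24.9108
Denominator Σ(x_t−x̄)² = 120.2086
r_3 = 24.9108 / 120.2086 = 0.207

0.207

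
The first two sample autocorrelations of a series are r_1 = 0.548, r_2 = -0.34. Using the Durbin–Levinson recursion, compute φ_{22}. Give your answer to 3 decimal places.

-0.915

φ_{22} = (r_2 − r_1²) / (1 − r_1²)
r_1² = (0.548)² = 0.300304
Numerator = -0.34 − 0.3003 = -0.6403; denominator = 1 − 0.3003 = 0.6997
φ_{22} = -0.6403 / 0.6997 = -0.915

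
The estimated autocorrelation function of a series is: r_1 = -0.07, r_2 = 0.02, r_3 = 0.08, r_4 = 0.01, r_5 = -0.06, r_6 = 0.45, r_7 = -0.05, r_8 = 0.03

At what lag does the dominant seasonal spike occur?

6

The largest autocorrelation is r_6 = 0.45; the remaining lags stay at or below 0.08.
The dominant spike at lag 6 indicates a seasonal period of 6.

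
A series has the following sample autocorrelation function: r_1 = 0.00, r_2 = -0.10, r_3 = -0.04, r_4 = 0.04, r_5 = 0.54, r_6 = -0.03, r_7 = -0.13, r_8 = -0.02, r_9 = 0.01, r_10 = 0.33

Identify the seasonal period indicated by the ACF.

5

The largest autocorrelation is r_5 = 0.54, with a weaker echo at lag 10 (0.33); the remaining lags stay at or below 0.04.
The dominant spike at lag 5 indicates a seasonal period of 5.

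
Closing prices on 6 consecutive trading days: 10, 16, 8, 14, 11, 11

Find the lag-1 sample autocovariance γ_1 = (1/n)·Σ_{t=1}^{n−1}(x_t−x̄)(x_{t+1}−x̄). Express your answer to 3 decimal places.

Mean x̄ = (10 + 16 + 8 + 14 + 11 + 11)/6 = 11.6667
Deviations: -1.6667, 4.3333, -3.6667, 2.3333, -0.6667, -0.6667
Σ_{t=1}^{5}(x_t−x̄)(x_{t+1}−x̄) = -32.7778
γ_1 = -32.7778 / 6 = -5.463

-5.463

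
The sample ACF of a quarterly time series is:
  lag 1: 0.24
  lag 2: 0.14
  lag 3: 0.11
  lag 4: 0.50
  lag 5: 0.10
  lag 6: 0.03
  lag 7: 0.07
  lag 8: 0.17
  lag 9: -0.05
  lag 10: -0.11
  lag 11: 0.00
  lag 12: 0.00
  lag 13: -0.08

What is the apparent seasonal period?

The largest autocorrelation is r_4 = 0.50; the remaining lags stay at or below 0.24. The elevated value at lag 1 (0.24), dropping to 0.14 at lag 2, reflects decaying short-term dependence rather than seasonality.
The dominant spike at lag 4 indicates a seasonal period of 4.

4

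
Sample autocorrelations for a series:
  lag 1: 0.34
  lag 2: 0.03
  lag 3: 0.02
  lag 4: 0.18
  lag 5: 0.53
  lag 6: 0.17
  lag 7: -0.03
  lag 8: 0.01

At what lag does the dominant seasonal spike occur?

The largest autocorrelation is r_5 = 0.53; the remaining lags stay at or below 0.34. The elevated value at lag 1 (0.34), dropping to 0.03 at lag 2, reflects decaying short-term dependence rather than seasonality.
The dominant spike at lag 5 indicates a seasonal period of 5.

5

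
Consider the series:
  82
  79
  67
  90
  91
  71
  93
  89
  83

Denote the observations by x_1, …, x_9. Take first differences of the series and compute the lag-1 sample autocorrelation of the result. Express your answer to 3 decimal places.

First differences Δx: -3, -12, 23, 1, -20, 22, -4, -6
Mean of differences = 0.1250
Numerator Σ(Δx_t−Δx̄)(Δx_{t+1}−Δx̄) = -742.2656
Denominator Σ(Δx_t−Δx̄)² = 1618.8750
r_1(Δx) = -742.2656 / 1618.8750 = -0.459

-0.459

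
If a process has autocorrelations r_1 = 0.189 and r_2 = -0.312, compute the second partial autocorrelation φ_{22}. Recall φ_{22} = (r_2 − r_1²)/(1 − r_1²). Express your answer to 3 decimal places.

φ_{22} = (r_2 − r_1²) / (1 − r_1²)
r_1² = (0.189)² = 0.035721
Numerator = -0.312 − 0.0357 = -0.3477; denominator = 1 − 0.0357 = 0.9643
φ_{22} = -0.3477 / 0.9643 = -0.361

-0.361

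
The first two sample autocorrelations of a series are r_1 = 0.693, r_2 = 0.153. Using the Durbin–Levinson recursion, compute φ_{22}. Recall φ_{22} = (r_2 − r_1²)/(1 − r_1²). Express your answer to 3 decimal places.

φ_{22} = (r_2 − r_1²) / (1 − r_1²)
r_1² = (0.693)² = 0.480249
Numerator = 0.153 − 0.4802 = -0.3272; denominator = 1 − 0.4802 = 0.5198
φ_{22} = -0.3272 / 0.5198 = -0.630

-0.630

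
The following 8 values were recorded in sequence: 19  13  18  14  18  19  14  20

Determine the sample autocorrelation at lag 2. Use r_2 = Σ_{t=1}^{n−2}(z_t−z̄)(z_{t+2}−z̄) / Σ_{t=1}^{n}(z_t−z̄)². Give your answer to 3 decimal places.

Mean z̄ = (19 + 13 + 18 + 14 + 18 + 19 + 14 + 20)/8 = 16.8750
Deviations from mean: 2.1250, -3.8750, 1.1250, -2.8750, 1.1250, 2.1250, -2.8750, 3.1250
Numerator Σ_{t=1}^{6}(z_t−z̄)(z_{t+2}−z̄) = 12.0938
Denominator Σ(z_t−z̄)² = 52.8750
r_2 = 12.0938 / 52.8750 = 0.229

0.229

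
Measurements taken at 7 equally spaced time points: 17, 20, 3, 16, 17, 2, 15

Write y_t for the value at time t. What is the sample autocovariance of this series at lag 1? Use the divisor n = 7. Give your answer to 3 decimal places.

Mean ȳ = (17 + 20 + 3 + 16 + 17 + 2 + 15)/7 = 12.8571
Deviations: 4.1429, 7.1429, -9.8571, 3.1429, 4.1429, -10.8571, 2.1429
Σ_{t=1}^{6}(y_t−ȳ)(y_{t+1}−ȳ) = -127.0204
γ_1 = -127.0204 / 7 = -18.146

-18.146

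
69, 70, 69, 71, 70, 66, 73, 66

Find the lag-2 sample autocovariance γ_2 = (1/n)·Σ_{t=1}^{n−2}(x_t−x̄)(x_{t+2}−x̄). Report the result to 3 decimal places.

1.109

Mean x̄ = (69 + 70 + 69 + 71 + 70 + 66 + 73 + 66)/8 = 69.2500
Deviations: -0.2500, 0.7500, -0.2500, 1.7500, 0.7500, -3.2500, 3.7500, -3.2500
Σ_{t=1}^{6}(x_t−x̄)(x_{t+2}−x̄) = 8.8750
γ_2 = 8.8750 / 8 = 1.109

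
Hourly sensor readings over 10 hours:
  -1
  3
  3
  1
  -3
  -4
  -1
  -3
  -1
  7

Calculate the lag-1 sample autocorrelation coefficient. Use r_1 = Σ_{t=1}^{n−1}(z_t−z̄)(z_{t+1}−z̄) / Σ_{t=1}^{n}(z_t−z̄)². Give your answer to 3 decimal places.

0.205

Mean z̄ = (-1 + 3 + 3 + 1 − 3 − 4 − 1 − 3 − 1 + 7)/10 = 0.1000
Numerator Σ_{t=1}^{9}(z_t−z̄)(z_{t+1}−z̄) = 21.4900
Denominator Σ(z_t−z̄)² = 104.9000
r_1 = 21.4900 / 104.9000 = 0.205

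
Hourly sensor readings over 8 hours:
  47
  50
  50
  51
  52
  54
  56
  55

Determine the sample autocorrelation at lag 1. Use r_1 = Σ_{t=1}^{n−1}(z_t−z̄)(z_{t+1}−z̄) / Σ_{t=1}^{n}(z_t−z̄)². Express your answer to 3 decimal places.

0.574

Mean z̄ = (47 + 50 + 50 + 51 + 52 + 54 + 56 + 55)/8 = 51.8750
Deviations from mean: -4.8750, -1.8750, -1.8750, -0.8750, 0.1250, 2.1250, 4.1250, 3.1250
Σ(z_t−z̄)(z_{t+1}−z̄) = (9.1406) + (3.5156) + (1.6406) + (-0.1094) + (0.2656) + (8.7656) + (12.8906) = 36.1094
Denominator Σ(z_t−z̄)² = 62.8750
r_1 = 36.1094 / 62.8750 = 0.574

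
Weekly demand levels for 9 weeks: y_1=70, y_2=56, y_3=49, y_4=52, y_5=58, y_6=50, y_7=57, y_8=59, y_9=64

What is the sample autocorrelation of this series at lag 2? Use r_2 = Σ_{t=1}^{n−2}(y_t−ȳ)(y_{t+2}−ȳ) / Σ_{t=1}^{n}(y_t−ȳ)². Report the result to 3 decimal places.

-0.226

Mean ȳ = (70 + 56 + 49 + 52 + 58 + 50 + 57 + 59 + 64)/9 = 57.2222
Σ(y_t−ȳ)(y_{t+2}−ȳ) = (-105.0617) + (6.3827) + (-6.3951) + (37.7160) + (-0.1728) + (-12.8395) + (-1.5062) = -81.8765
Denominator Σ(y_t−ȳ)² = 361.5556
r_2 = -81.8765 / 361.5556 = -0.226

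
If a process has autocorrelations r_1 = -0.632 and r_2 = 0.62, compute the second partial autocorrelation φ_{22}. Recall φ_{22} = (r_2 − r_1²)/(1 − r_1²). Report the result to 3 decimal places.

0.367

φ_{22} = (r_2 − r_1²) / (1 − r_1²)
r_1² = (-0.632)² = 0.399424
Numerator = 0.62 − 0.3994 = 0.2206; denominator = 1 − 0.3994 = 0.6006
φ_{22} = 0.2206 / 0.6006 = 0.367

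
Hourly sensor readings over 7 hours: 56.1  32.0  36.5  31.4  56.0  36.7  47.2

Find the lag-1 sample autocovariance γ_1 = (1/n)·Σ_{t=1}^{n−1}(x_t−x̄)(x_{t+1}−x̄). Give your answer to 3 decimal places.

-39.030

Mean x̄ = (56.1 + 32.0 + 36.5 + 31.4 + 56.0 + 36.7 + 47.2)/7 = 42.2714
Deviations: 13.8286, -10.2714, -5.7714, -10.8714, 13.7286, -5.5714, 4.9286
Σ_{t=1}^{6}(x_t−x̄)(x_{t+1}−x̄) = -273.2108
γ_1 = -273.2108 / 7 = -39.030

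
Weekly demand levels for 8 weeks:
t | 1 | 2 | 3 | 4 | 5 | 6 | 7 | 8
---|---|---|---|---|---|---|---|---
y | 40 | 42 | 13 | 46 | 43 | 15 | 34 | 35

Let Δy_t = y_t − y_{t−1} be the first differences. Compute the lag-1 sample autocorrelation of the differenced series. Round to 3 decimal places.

First differences Δy: 2, -29, 33, -3, -28, 19, 1
Mean of differences = -0.7143
Numerator Σ(Δy_t−Δȳ)(Δy_{t+1}−Δȳ) = -1549.2245
Denominator Σ(Δy_t−Δȳ)² = 3085.4286
r_1(Δy) = -1549.2245 / 3085.4286 = -0.502

-0.502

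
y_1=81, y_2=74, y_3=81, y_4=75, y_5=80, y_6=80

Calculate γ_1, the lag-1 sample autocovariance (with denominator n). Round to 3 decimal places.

-5.708

Mean ȳ = (81 + 74 + 81 + 75 + 80 + 80)/6 = 78.5000
Σ_{t=1}^{5}(y_t−ȳ)(y_{t+1}−ȳ) = -34.2500
γ_1 = -34.2500 / 6 = -5.708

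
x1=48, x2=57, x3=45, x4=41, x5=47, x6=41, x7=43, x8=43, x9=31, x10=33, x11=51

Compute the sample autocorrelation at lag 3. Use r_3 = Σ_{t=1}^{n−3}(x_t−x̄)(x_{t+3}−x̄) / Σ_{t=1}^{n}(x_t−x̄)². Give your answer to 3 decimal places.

0.117

Mean x̄ = (48 + 57 + 45 + 41 + 47 + 41 + 43 + 43 + 31 + 33 + 51)/11 = 43.6364
Numerator Σ_{t=1}^{8}(x_t−x̄)(x_{t+3}−x̄) = 64.7851
Denominator Σ(x_t−x̄)² = 552.5455
r_3 = 64.7851 / 552.5455 = 0.117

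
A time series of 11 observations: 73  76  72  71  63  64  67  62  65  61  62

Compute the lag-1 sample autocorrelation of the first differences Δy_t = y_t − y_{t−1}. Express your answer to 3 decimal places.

-0.495

First differences Δy: 3, -4, -1, -8, 1, 3, -5, 3, -4, 1
Mean of differences = -1.1000
Numerator Σ(Δy_t−Δȳ)(Δy_{t+1}−Δȳ) = -68.7100
Denominator Σ(Δy_t−Δȳ)² = 138.9000
r_1(Δy) = -68.7100 / 138.9000 = -0.495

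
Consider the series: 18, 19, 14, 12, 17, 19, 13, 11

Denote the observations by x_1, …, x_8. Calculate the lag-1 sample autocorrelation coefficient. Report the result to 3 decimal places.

0.154

Mean x̄ = (18 + 19 + 14 + 12 + 17 + 19 + 13 + 11)/8 = 15.3750
Σ(x_t−x̄)(x_{t+1}−x̄) = (9.5156) + (-4.9844) + (4.6406) + (-5.4844) + (5.8906) + (-8.6094) + (10.3906) = 11.3594
Denominator Σ(x_t−x̄)² = 73.8750
r_1 = 11.3594 / 73.8750 = 0.154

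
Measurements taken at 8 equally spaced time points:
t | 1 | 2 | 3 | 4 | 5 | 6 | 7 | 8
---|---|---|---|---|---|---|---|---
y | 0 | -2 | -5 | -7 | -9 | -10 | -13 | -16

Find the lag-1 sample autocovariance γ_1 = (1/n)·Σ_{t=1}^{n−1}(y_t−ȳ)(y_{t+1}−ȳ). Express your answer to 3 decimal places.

14.930

Mean ȳ = (0 − 2 − 5 − 7 − 9 − 10 − 13 − 16)/8 = -7.7500
Σ_{t=1}^{7}(y_t−ȳ)(y_{t+1}−ȳ) = 119.4375
γ_1 = 119.4375 / 8 = 14.930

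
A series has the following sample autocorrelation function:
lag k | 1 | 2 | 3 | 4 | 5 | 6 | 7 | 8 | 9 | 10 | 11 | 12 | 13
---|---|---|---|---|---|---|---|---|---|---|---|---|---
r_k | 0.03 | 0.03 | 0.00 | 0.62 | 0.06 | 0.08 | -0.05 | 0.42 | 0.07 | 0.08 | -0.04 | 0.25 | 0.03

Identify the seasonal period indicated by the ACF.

The largest autocorrelation is r_4 = 0.62, with weaker echoes at lags 8 (0.42) and 12 (0.25); the remaining lags stay at or below 0.08.
The dominant spike at lag 4 indicates a seasonal period of 4.

4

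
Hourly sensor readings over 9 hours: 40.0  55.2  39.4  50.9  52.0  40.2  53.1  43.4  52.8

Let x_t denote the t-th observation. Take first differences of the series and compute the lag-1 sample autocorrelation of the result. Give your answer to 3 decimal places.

-0.716

First differences Δx: 15.2, -15.8, 11.5, 1.1, -11.8, 12.9, -9.7, 9.4
Mean of differences = 1.6000
Numerator Σ(Δx_t−Δx̄)(Δx_{t+1}−Δx̄) = -774.4000
Denominator Σ(Δx_t−Δx̄)² = 1081.7600
r_1(Δx) = -774.4000 / 1081.7600 = -0.716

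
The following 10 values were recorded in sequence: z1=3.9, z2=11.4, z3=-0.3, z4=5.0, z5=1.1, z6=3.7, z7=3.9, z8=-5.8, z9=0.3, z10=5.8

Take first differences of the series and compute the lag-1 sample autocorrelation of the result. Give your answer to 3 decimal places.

First differences Δz: 7.5, -11.7, 5.3, -3.9, 2.6, 0.2, -9.7, 6.1, 5.5
Mean of differences = 0.2111
Numerator Σ(Δz_t−Δz̄)(Δz_{t+1}−Δz̄) = -205.3112
Denominator Σ(Δz_t−Δz̄)² = 404.3889
r_1(Δz) = -205.3112 / 404.3889 = -0.508

-0.508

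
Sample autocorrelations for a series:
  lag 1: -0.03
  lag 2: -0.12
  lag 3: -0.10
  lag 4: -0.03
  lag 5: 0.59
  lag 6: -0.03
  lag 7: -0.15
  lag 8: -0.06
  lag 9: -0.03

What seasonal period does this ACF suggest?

The largest autocorrelation is r_5 = 0.59; the remaining lags stay at or below -0.03.
The dominant spike at lag 5 indicates a seasonal period of 5.

5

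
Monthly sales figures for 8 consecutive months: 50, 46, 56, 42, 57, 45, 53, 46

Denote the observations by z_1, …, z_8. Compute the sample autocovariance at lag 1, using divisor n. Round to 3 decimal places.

Mean z̄ = (50 + 46 + 56 + 42 + 57 + 45 + 53 + 46)/8 = 49.3750
Deviations: 0.6250, -3.3750, 6.6250, -7.3750, 7.6250, -4.3750, 3.6250, -3.3750
Σ_{t=1}^{7}(z_t−z̄)(z_{t+1}−z̄) = -191.0156
γ_1 = -191.0156 / 8 = -23.877

-23.877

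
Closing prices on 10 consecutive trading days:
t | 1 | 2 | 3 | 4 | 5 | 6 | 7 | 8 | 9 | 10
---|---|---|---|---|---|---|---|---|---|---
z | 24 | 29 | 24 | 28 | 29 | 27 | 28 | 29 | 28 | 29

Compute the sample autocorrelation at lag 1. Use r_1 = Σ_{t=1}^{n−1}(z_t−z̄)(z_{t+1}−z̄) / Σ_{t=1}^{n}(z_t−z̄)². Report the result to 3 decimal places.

Mean z̄ = (24 + 29 + 24 + 28 + 29 + 27 + 28 + 29 + 28 + 29)/10 = 27.5000
Numerator Σ_{t=1}^{9}(z_t−z̄)(z_{t+1}−z̄) = -10.2500
Denominator Σ(z_t−z̄)² = 34.5000
r_1 = -10.2500 / 34.5000 = -0.297

-0.297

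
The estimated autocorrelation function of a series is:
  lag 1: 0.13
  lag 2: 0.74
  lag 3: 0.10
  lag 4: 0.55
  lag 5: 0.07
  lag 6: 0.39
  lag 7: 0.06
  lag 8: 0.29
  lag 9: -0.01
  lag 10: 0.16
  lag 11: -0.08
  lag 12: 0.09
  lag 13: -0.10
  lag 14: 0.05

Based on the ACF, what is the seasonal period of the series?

The largest autocorrelation is r_2 = 0.74, with weaker echoes at lags 4 (0.55), 6 (0.39), 8 (0.29) and 10 (0.16); the remaining lags stay at or below 0.13.
The dominant spike at lag 2 indicates a seasonal period of 2.

2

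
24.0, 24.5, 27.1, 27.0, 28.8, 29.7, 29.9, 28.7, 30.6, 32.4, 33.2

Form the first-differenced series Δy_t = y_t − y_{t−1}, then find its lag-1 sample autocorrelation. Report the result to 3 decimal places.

First differences Δy: 0.5, 2.6, -0.1, 1.8, 0.9, 0.2, -1.2, 1.9, 1.8, 0.8
Mean of differences = 0.9200
Numerator Σ(Δy_t−Δȳ)(Δy_{t+1}−Δȳ) = -3.1144
Denominator Σ(Δy_t−Δȳ)² = 11.5760
r_1(Δy) = -3.1144 / 11.5760 = -0.269

-0.269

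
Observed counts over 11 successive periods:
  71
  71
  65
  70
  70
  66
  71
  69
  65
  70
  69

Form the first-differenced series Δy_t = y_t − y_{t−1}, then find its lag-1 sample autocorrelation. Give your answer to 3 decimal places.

First differences Δy: 0, -6, 5, 0, -4, 5, -2, -4, 5, -1
Mean of differences = -0.2000
Numerator Σ(Δy_t−Δȳ)(Δy_{t+1}−Δȳ) = -77.2400
Denominator Σ(Δy_t−Δȳ)² = 147.6000
r_1(Δy) = -77.2400 / 147.6000 = -0.523

-0.523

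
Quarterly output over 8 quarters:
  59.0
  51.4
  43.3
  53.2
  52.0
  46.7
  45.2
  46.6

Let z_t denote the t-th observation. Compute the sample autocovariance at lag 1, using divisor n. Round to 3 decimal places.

1.371

Mean z̄ = (59.0 + 51.4 + 43.3 + 53.2 + 52.0 + 46.7 + 45.2 + 46.6)/8 = 49.6750
Σ_{t=1}^{7}(z_t−z̄)(z_{t+1}−z̄) = 10.9694
γ_1 = 10.9694 / 8 = 1.371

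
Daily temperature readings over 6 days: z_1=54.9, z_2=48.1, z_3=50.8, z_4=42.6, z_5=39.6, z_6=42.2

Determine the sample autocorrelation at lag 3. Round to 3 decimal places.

Mean z̄ = (54.9 + 48.1 + 50.8 + 42.6 + 39.6 + 42.2)/6 = 46.3667
Σ(z_t−z̄)(z_{t+3}−z̄) = (-32.1422) + (-11.7289) + (-18.4722) = -62.3433
Denominator Σ(z_t−z̄)² = 172.8133
r_3 = -62.3433 / 172.8133 = -0.361

-0.361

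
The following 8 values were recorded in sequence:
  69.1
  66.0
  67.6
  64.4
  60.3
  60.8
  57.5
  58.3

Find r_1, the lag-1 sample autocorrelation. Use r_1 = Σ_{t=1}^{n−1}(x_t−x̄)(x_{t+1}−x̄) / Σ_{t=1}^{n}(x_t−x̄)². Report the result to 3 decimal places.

0.588

Mean x̄ = (69.1 + 66.0 + 67.6 + 64.4 + 60.3 + 60.8 + 57.5 + 58.3)/8 = 63.0000
Deviations from mean: 6.1000, 3.0000, 4.6000, 1.4000, -2.7000, -2.2000, -5.5000, -4.7000
Σ(x_t−x̄)(x_{t+1}−x̄) = (18.3000) + (13.8000) + (6.4400) + (-3.7800) + (5.9400) + (12.1000) + (25.8500) = 78.6500
Denominator Σ(x_t−x̄)² = 133.8000
r_1 = 78.6500 / 133.8000 = 0.588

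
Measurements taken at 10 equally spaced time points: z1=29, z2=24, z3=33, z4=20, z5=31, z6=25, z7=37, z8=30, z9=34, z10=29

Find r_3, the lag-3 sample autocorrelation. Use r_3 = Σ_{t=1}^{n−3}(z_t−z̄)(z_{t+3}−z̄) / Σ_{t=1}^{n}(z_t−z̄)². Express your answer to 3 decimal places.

Mean z̄ = (29 + 24 + 33 + 20 + 31 + 25 + 37 + 30 + 34 + 29)/10 = 29.2000
Σ(z_t−z̄)(z_{t+3}−z̄) = (1.8400) + (-9.3600) + (-15.9600) + (-71.7600) + (1.4400) + (-20.1600) + (-1.5600) = -115.5200
Denominator Σ(z_t−z̄)² = 231.6000
r_3 = -115.5200 / 231.6000 = -0.499

-0.499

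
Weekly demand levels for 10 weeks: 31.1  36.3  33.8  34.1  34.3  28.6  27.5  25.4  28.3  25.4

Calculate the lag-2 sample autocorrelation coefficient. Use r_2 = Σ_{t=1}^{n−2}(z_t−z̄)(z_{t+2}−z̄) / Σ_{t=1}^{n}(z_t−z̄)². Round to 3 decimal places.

0.420

Mean z̄ = (31.1 + 36.3 + 33.8 + 34.1 + 34.3 + 28.6 + 27.5 + 25.4 + 28.3 + 25.4)/10 = 30.4800
Numerator Σ_{t=1}^{8}(z_t−z̄)(z_{t+2}−z̄) = 59.4732
Denominator Σ(z_t−z̄)² = 141.7560
r_2 = 59.4732 / 141.7560 = 0.420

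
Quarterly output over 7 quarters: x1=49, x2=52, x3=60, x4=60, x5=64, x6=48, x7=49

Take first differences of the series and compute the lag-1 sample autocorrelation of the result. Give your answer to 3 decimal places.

-0.162

First differences Δx: 3, 8, 0, 4, -16, 1
Mean of differences = 0.0000
Numerator Σ(Δx_t−Δx̄)(Δx_{t+1}−Δx̄) = -56.0000
Denominator Σ(Δx_t−Δx̄)² = 346.0000
r_1(Δx) = -56.0000 / 346.0000 = -0.162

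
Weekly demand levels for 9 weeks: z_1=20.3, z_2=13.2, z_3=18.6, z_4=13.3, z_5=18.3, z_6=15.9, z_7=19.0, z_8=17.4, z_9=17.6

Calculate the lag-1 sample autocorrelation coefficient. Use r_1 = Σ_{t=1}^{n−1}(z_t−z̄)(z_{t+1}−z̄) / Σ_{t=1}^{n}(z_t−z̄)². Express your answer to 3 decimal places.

Mean z̄ = (20.3 + 13.2 + 18.6 + 13.3 + 18.3 + 15.9 + 19.0 + 17.4 + 17.6)/9 = 17.0667
Numerator Σ_{t=1}^{8}(z_t−z̄)(z_{t+1}−z̄) = -31.7244
Denominator Σ(z_t−z̄)² = 48.9600
r_1 = -31.7244 / 48.9600 = -0.648

-0.648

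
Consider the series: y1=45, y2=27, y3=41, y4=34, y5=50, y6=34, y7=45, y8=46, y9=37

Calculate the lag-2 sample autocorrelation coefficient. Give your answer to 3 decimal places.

0.294

Mean ȳ = (45 + 27 + 41 + 34 + 50 + 34 + 45 + 46 + 37)/9 = 39.8889
Numerator Σ_{t=1}^{7}(y_t−ȳ)(y_{t+2}−ȳ) = 128.4198
Denominator Σ(y_t−ȳ)² = 436.8889
r_2 = 128.4198 / 436.8889 = 0.294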